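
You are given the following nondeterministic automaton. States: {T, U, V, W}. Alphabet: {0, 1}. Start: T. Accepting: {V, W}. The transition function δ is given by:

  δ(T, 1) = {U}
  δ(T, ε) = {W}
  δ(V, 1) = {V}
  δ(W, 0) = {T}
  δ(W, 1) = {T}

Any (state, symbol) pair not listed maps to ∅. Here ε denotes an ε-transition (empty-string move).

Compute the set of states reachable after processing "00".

Start: ε-closure({T}) = {T, W}.
Read '0': T→∅, W→{T}; union {T}; ε-closure = {T, W}.
Read '0': T→∅, W→{T}; union {T}; ε-closure = {T, W}.

{T, W}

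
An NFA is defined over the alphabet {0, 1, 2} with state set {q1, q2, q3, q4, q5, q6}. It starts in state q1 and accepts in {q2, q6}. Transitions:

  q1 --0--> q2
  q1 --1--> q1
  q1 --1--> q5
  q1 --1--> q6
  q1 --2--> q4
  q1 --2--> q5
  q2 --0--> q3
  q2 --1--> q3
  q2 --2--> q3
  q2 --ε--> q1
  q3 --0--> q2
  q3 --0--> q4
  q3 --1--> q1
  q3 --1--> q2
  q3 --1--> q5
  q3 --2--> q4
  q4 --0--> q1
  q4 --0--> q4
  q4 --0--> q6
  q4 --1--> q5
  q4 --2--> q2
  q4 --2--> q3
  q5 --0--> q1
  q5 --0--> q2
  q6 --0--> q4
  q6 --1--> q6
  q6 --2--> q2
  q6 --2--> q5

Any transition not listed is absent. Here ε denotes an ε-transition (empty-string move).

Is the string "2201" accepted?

Start in {q1}.
Read '2': q1→{q4, q5}; now {q4, q5}.
Read '2': q4→{q2, q3}, q5→∅; union {q2, q3}; ε-closure = {q1, q2, q3}.
Read '0': q1→{q2}, q2→{q3}, q3→{q2, q4}; union {q2, q3, q4}; ε-closure = {q1, q2, q3, q4}.
Read '1': q1→{q1, q5, q6}, q2→{q3}, q3→{q1, q2, q5}, q4→{q5}; now {q1, q2, q3, q5, q6}.
The final set {q1, q2, q3, q5, q6} contains the accepting states q2, q6.

Yes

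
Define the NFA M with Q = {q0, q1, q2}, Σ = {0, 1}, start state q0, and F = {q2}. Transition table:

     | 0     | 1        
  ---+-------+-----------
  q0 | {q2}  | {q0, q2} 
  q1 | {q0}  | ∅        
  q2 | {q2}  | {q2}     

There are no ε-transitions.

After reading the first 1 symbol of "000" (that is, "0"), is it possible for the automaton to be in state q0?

Start in {q0}.
Read '0': q0→{q2}; now {q2}.
State q0 is not in {q2}.

No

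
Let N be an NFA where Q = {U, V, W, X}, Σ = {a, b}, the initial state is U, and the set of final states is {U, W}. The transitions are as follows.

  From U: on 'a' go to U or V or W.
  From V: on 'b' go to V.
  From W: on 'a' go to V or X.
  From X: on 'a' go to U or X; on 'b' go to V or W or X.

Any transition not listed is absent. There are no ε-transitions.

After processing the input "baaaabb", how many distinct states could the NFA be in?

0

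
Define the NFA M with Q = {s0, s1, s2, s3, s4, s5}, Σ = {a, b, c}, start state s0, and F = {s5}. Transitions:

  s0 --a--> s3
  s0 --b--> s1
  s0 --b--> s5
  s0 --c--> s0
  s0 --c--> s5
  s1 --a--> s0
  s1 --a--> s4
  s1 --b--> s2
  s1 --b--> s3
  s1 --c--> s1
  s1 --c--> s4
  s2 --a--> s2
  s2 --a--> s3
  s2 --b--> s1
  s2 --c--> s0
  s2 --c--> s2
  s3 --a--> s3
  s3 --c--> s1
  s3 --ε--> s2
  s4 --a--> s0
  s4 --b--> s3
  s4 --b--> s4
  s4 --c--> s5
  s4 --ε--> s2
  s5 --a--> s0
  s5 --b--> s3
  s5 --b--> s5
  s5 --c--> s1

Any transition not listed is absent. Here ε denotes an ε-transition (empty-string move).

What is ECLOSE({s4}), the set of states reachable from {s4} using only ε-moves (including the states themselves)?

{s2, s4}

Begin with {s4}.
ε-move s4 → s2; add s2.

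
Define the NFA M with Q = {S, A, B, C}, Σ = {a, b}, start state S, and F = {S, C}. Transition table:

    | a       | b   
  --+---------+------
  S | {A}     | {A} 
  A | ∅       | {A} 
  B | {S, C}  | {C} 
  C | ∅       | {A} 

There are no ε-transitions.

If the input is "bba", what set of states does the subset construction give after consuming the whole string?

Start in {S}.
Read 'b': {S} → {A}.
Read 'b': {A} → {A}.
Read 'a': {A} → ∅.

∅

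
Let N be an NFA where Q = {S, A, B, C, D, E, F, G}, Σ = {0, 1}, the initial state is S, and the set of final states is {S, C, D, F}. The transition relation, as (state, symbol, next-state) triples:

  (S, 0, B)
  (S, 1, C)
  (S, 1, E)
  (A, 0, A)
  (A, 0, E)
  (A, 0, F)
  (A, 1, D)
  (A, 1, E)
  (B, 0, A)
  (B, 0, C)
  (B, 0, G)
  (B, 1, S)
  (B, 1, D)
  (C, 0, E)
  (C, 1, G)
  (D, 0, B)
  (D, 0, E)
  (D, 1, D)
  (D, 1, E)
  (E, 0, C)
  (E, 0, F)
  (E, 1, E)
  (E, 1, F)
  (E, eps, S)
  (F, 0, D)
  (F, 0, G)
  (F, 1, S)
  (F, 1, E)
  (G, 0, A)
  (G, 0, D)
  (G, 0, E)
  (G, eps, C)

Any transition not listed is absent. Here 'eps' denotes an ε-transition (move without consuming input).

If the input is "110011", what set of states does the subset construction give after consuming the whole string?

Start in {S}.
Read '1': {S} → {S, C, E}.
Read '1': {S, C, E} → {S, C, E, F, G}.
Read '0': {S, C, E, F, G} → {S, A, B, C, D, E, F, G}.
Read '0': {S, A, B, C, D, E, F, G} → {S, A, B, C, D, E, F, G}.
Read '1': {S, A, B, C, D, E, F, G} → {S, C, D, E, F, G}.
Read '1': {S, C, D, E, F, G} → {S, C, D, E, F, G}.

{S, C, D, E, F, G}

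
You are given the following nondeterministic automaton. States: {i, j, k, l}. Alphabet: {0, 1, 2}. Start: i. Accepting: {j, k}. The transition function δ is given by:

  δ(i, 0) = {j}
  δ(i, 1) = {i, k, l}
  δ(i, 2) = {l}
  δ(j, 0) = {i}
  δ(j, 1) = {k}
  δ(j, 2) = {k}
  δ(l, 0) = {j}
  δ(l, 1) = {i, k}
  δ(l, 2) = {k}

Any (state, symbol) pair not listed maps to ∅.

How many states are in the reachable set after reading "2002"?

1

Start in {i}.
Read '2': {i} → {l}.
Read '0': {l} → {j}.
Read '0': {j} → {i}.
Read '2': {i} → {l}.
That set has 1 state.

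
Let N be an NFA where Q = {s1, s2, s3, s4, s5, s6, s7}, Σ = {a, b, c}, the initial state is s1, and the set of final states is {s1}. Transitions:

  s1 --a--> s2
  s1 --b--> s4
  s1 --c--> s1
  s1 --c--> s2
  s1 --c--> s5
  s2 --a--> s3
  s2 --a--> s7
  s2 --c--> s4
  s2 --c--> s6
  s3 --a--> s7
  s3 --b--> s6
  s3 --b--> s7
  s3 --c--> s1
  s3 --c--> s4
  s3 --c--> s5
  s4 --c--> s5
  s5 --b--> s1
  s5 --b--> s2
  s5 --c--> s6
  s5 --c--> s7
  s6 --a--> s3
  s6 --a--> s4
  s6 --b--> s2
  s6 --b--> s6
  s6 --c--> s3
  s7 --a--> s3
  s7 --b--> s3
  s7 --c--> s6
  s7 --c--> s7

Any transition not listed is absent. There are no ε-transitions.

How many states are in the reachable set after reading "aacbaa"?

2

Start in {s1}.
Read 'a': s1→{s2}; now {s2}.
Read 'a': s2→{s3, s7}; now {s3, s7}.
Read 'c': s3→{s1, s4, s5}, s7→{s6, s7}; now {s1, s4, s5, s6, s7}.
Read 'b': s1→{s4}, s4→∅, s5→{s1, s2}, s6→{s2, s6}, s7→{s3}; now {s1, s2, s3, s4, s6}.
Read 'a': s1→{s2}, s2→{s3, s7}, s3→{s7}, s4→∅, s6→{s3, s4}; now {s2, s3, s4, s7}.
Read 'a': s2→{s3, s7}, s3→{s7}, s4→∅, s7→{s3}; now {s3, s7}.
That set has 2 states.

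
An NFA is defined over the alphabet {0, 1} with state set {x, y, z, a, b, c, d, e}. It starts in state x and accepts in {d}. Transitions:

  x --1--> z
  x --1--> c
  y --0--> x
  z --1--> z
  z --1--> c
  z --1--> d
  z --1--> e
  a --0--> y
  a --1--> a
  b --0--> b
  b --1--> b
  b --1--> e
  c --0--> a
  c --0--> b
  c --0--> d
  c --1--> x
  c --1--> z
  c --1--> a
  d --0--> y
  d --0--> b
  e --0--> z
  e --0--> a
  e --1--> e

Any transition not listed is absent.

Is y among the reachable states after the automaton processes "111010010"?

No

Start in {x}.
Read '1': {x} → {z, c}.
Read '1': {z, c} → {x, z, a, c, d, e}.
Read '1': {x, z, a, c, d, e} → {x, z, a, c, d, e}.
Read '0': {x, z, a, c, d, e} → {y, z, a, b, d}.
Read '1': {y, z, a, b, d} → {z, a, b, c, d, e}.
Read '0': {z, a, b, c, d, e} → {y, z, a, b, d}.
Read '0': {y, z, a, b, d} → {x, y, b}.
Read '1': {x, y, b} → {z, b, c, e}.
Read '0': {z, b, c, e} → {z, a, b, d}.
State y is not in {z, a, b, d}.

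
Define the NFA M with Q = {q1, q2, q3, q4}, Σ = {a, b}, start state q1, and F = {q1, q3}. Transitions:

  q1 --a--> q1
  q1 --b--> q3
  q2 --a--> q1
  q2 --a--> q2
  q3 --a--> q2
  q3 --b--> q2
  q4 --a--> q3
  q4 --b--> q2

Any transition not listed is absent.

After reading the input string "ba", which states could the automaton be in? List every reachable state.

Start in {q1}.
Read 'b': q1→{q3}; now {q3}.
Read 'a': q3→{q2}; now {q2}.

{q2}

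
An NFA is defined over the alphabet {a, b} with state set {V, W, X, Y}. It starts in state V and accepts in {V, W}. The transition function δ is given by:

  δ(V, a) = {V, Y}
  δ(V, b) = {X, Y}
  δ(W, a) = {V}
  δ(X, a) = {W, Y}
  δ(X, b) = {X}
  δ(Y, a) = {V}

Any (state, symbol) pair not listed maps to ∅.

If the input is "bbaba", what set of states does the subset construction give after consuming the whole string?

Start in {V}.
Read 'b': V→{X, Y}; now {X, Y}.
Read 'b': X→{X}, Y→∅; now {X}.
Read 'a': X→{W, Y}; now {W, Y}.
Read 'b': W→∅, Y→∅; now ∅.
The set is empty and remains empty for the remaining 1 symbol.

∅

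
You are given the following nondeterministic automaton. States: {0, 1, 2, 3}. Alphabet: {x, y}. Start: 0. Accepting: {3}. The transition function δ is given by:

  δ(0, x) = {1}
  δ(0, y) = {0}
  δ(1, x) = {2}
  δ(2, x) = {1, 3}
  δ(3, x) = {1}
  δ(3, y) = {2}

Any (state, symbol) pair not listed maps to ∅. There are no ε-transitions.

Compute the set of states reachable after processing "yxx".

{2}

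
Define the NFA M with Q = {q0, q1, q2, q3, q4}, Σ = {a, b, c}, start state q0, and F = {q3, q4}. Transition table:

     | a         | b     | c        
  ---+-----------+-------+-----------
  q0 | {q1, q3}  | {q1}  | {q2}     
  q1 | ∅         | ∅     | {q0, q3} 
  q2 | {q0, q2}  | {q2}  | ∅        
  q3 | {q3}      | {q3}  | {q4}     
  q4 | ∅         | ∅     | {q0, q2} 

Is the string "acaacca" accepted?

Start in {q0}.
Read 'a': {q0} → {q1, q3}.
Read 'c': {q1, q3} → {q0, q3, q4}.
Read 'a': {q0, q3, q4} → {q1, q3}.
Read 'a': {q1, q3} → {q3}.
Read 'c': {q3} → {q4}.
Read 'c': {q4} → {q0, q2}.
Read 'a': {q0, q2} → {q0, q1, q2, q3}.
The final set {q0, q1, q2, q3} contains the accepting state q3.

Yes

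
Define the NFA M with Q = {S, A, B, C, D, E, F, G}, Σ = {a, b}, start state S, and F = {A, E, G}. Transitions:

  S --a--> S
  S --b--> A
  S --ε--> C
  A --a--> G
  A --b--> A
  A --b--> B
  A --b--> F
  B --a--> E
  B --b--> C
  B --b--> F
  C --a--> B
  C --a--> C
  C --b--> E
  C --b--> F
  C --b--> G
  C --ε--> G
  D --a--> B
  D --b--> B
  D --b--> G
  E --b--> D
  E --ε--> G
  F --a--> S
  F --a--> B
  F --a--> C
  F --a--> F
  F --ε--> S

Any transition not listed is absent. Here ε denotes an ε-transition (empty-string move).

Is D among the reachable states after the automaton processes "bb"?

Start: ε-closure({S}) = {S, C, G}.
Read 'b': {S, C, G} → {S, A, C, E, F, G}.
Read 'b': {S, A, C, E, F, G} → {S, A, B, C, D, E, F, G}.
State D is in {S, A, B, C, D, E, F, G}.

Yes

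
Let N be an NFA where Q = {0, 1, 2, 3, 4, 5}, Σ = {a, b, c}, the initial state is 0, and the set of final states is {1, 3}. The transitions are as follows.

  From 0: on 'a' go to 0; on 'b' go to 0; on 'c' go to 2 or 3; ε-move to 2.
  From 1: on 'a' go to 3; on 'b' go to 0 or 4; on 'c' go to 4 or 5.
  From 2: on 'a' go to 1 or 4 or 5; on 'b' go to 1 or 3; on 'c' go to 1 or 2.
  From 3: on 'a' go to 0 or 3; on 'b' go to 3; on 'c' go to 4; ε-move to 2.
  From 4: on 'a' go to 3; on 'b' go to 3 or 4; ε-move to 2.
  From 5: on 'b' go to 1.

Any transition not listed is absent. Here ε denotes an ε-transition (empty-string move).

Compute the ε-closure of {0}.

{0, 2}

Begin with {0}.
ε-move 0 → 2; add 2.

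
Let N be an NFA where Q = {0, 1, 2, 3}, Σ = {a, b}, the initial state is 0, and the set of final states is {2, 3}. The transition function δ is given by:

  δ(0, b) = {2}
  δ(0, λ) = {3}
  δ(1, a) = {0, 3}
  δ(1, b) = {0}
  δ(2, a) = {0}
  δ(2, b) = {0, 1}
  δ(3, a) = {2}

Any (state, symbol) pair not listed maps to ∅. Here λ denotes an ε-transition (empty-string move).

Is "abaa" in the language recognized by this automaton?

Start: ε-closure({0}) = {0, 3}.
Read 'a': {0, 3} → {2}.
Read 'b': {2} → {0, 1, 3}.
Read 'a': {0, 1, 3} → {0, 2, 3}.
Read 'a': {0, 2, 3} → {0, 2, 3}.
The final set {0, 2, 3} contains the accepting states 2, 3.

Yes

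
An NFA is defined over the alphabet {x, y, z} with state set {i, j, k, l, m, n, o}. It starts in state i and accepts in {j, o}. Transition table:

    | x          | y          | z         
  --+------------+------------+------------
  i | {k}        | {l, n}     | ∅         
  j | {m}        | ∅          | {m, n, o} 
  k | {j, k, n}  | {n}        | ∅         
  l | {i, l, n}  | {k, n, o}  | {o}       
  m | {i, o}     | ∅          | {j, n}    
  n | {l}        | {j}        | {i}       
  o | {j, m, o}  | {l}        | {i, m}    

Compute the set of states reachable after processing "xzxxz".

∅

Start in {i}.
Read 'x': {i} → {k}.
Read 'z': {k} → ∅.
The set is empty and remains empty for the remaining 3 symbols.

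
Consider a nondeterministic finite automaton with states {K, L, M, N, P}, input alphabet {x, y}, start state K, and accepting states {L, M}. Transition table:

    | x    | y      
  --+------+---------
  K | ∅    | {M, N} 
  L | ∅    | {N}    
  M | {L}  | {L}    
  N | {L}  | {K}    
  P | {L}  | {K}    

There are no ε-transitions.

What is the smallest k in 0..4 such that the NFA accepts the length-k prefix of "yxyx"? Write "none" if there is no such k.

1

Start in {K}.
Read 'y': K→{M, N}; now {M, N}.
None of the earlier sets intersect F, but {M, N} does.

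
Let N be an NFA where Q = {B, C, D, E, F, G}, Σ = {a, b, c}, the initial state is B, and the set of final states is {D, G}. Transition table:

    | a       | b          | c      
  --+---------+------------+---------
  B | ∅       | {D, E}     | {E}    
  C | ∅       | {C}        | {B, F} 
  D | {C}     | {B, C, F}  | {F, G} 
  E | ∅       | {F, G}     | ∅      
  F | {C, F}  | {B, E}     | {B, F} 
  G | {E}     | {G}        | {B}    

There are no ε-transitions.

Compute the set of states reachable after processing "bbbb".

{B, C, D, E, F, G}

Start in {B}.
Read 'b': B→{D, E}; now {D, E}.
Read 'b': D→{B, C, F}, E→{F, G}; now {B, C, F, G}.
Read 'b': B→{D, E}, C→{C}, F→{B, E}, G→{G}; now {B, C, D, E, G}.
Read 'b': B→{D, E}, C→{C}, D→{B, C, F}, E→{F, G}, G→{G}; now {B, C, D, E, F, G}.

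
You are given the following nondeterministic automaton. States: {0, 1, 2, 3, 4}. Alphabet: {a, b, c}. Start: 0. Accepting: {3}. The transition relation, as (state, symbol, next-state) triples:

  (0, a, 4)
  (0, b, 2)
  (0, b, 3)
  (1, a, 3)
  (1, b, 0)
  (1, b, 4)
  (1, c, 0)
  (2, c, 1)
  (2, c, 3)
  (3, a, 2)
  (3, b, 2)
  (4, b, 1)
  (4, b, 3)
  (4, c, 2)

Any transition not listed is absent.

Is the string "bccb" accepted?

Start in {0}.
Read 'b': 0→{2, 3}; now {2, 3}.
Read 'c': 2→{1, 3}, 3→∅; now {1, 3}.
Read 'c': 1→{0}, 3→∅; now {0}.
Read 'b': 0→{2, 3}; now {2, 3}.
The final set {2, 3} contains the accepting state 3.

Yes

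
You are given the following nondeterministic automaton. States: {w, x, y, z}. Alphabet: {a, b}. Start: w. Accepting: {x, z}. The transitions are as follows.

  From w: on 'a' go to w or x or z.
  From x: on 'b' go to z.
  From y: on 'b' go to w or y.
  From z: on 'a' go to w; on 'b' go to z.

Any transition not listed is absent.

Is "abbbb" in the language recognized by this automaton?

Yes

Start in {w}.
Read 'a': w→{w, x, z}; now {w, x, z}.
Read 'b': w→∅, x→{z}, z→{z}; now {z}.
Read 'b': z→{z}; now {z}.
Read 'b': z→{z}; now {z}.
Read 'b': z→{z}; now {z}.
The final set {z} contains the accepting state z.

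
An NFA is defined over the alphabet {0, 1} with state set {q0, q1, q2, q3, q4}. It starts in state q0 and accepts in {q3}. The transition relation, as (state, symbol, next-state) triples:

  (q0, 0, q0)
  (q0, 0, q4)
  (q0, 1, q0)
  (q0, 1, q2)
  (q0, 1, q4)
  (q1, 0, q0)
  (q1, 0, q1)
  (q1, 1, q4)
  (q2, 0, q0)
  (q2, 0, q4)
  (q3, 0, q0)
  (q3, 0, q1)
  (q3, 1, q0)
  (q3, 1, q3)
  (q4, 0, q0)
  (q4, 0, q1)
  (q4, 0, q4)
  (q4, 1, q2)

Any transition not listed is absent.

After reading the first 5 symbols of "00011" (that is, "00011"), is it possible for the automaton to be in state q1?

Start in {q0}.
Read '0': q0→{q0, q4}; now {q0, q4}.
Read '0': q0→{q0, q4}, q4→{q0, q1, q4}; now {q0, q1, q4}.
Read '0': q0→{q0, q4}, q1→{q0, q1}, q4→{q0, q1, q4}; now {q0, q1, q4}.
Read '1': q0→{q0, q2, q4}, q1→{q4}, q4→{q2}; now {q0, q2, q4}.
Read '1': q0→{q0, q2, q4}, q2→∅, q4→{q2}; now {q0, q2, q4}.
State q1 is not in {q0, q2, q4}.

No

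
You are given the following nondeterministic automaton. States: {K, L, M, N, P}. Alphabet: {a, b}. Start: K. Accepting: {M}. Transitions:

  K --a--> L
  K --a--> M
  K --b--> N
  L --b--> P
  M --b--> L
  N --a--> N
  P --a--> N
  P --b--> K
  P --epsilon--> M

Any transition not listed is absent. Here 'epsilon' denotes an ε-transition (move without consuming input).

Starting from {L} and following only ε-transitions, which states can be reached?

{L}

Begin with {L}.
No ε-moves leave this set, so the closure equals the set itself.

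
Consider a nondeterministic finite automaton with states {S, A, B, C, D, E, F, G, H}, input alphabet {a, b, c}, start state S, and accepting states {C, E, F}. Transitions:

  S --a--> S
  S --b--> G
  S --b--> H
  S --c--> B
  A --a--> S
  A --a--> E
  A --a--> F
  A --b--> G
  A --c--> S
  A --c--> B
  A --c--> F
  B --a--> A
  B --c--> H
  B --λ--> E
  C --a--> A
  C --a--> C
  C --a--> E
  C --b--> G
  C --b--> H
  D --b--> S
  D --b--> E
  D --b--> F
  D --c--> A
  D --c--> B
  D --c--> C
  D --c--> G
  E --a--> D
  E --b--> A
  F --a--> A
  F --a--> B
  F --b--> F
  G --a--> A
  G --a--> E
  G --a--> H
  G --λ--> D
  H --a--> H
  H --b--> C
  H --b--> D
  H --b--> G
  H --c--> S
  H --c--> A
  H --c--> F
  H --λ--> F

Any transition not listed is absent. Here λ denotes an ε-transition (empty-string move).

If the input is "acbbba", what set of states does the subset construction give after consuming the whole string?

{S, A, B, D, E}

Start in {S}.
Read 'a': {S} → {S}.
Read 'c': {S} → {B, E}.
Read 'b': {B, E} → {A}.
Read 'b': {A} → {D, G}.
Read 'b': {D, G} → {S, E, F}.
Read 'a': {S, E, F} → {S, A, B, D, E}.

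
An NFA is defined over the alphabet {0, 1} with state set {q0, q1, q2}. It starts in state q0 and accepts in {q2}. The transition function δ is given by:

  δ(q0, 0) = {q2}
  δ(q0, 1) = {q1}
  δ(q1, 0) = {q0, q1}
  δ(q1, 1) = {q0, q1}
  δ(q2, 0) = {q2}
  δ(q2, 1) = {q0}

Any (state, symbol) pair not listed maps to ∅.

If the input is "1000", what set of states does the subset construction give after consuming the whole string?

Start in {q0}.
Read '1': q0→{q1}; now {q1}.
Read '0': q1→{q0, q1}; now {q0, q1}.
Read '0': q0→{q2}, q1→{q0, q1}; now {q0, q1, q2}.
Read '0': q0→{q2}, q1→{q0, q1}, q2→{q2}; now {q0, q1, q2}.

{q0, q1, q2}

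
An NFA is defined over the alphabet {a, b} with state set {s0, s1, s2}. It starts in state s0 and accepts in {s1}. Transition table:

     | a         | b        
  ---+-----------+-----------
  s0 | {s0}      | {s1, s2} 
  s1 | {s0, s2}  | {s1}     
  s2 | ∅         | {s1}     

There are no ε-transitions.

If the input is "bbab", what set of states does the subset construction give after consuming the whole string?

{s1, s2}

Start in {s0}.
Read 'b': s0→{s1, s2}; now {s1, s2}.
Read 'b': s1→{s1}, s2→{s1}; now {s1}.
Read 'a': s1→{s0, s2}; now {s0, s2}.
Read 'b': s0→{s1, s2}, s2→{s1}; now {s1, s2}.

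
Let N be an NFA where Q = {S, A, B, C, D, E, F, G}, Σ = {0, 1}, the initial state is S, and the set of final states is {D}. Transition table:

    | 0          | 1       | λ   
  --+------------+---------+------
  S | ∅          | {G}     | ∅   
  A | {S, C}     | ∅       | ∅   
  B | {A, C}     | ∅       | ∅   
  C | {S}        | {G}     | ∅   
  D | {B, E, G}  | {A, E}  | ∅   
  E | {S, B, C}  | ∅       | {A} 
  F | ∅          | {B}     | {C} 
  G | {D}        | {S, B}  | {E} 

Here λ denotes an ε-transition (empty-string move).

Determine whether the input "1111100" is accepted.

No

Start in {S}.
Read '1': {S} → {A, E, G}.
Read '1': {A, E, G} → {S, B}.
Read '1': {S, B} → {A, E, G}.
Read '1': {A, E, G} → {S, B}.
Read '1': {S, B} → {A, E, G}.
Read '0': {A, E, G} → {S, B, C, D}.
Read '0': {S, B, C, D} → {S, A, B, C, E, G}.
The final set {S, A, B, C, E, G} contains no accepting state.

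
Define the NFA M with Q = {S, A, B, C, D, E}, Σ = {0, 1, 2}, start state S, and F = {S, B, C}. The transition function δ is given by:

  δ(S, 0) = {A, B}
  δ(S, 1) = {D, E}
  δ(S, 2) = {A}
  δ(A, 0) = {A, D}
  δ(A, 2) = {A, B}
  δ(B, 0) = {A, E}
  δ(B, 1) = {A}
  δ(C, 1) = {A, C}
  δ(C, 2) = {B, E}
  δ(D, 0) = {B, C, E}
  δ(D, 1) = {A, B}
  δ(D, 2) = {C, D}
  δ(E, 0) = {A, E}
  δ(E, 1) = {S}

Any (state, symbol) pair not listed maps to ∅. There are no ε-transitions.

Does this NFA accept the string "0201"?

Start in {S}.
Read '0': {S} → {A, B}.
Read '2': {A, B} → {A, B}.
Read '0': {A, B} → {A, D, E}.
Read '1': {A, D, E} → {S, A, B}.
The final set {S, A, B} contains the accepting states S, B.

Yes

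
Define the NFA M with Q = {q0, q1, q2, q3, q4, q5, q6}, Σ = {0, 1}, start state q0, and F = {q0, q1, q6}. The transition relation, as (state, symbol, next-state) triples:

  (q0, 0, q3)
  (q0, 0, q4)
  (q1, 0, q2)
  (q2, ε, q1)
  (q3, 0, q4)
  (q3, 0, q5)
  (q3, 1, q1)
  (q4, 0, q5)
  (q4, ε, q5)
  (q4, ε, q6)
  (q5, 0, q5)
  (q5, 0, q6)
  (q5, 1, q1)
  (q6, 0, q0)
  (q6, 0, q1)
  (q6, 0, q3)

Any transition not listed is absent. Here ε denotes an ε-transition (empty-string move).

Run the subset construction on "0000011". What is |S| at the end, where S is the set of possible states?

0

Start in {q0}.
Read '0': q0→{q3, q4}; union {q3, q4}; ε-closure = {q3, q4, q5, q6}.
Read '0': q3→{q4, q5}, q4→{q5}, q5→{q5, q6}, q6→{q0, q1, q3}; now {q0, q1, q3, q4, q5, q6}.
Read '0': q0→{q3, q4}, q1→{q2}, q3→{q4, q5}, q4→{q5}, q5→{q5, q6}, q6→{q0, q1, q3}; now {q0, q1, q2, q3, q4, q5, q6}.
Read '0': q0→{q3, q4}, q1→{q2}, q2→∅, q3→{q4, q5}, q4→{q5}, q5→{q5, q6}, q6→{q0, q1, q3}; now {q0, q1, q2, q3, q4, q5, q6}.
Read '0': q0→{q3, q4}, q1→{q2}, q2→∅, q3→{q4, q5}, q4→{q5}, q5→{q5, q6}, q6→{q0, q1, q3}; now {q0, q1, q2, q3, q4, q5, q6}.
Read '1': q0→∅, q1→∅, q2→∅, q3→{q1}, q4→∅, q5→{q1}, q6→∅; now {q1}.
Read '1': q1→∅; now ∅.
That set has 0 states.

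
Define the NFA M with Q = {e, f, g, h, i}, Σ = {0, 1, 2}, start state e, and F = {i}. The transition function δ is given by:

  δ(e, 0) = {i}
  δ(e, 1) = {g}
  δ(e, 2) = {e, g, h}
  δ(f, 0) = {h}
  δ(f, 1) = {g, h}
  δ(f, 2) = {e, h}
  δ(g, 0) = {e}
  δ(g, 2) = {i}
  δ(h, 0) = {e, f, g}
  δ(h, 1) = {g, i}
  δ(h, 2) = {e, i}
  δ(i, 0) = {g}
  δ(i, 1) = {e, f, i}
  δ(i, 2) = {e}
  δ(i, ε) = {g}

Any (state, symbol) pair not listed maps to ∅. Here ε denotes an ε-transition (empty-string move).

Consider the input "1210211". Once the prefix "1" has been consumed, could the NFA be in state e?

No

Start in {e}.
Read '1': e→{g}; now {g}.
State e is not in {g}.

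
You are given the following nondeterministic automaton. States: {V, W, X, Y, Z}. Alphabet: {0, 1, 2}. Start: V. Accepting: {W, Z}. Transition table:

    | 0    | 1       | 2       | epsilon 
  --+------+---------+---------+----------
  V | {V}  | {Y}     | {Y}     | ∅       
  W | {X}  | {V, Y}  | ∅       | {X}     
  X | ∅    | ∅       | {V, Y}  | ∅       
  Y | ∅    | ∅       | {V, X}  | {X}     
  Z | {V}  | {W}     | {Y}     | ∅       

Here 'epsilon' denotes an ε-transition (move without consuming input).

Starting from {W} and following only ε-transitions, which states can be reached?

Begin with {W}.
ε-move W → X; add X.

{W, X}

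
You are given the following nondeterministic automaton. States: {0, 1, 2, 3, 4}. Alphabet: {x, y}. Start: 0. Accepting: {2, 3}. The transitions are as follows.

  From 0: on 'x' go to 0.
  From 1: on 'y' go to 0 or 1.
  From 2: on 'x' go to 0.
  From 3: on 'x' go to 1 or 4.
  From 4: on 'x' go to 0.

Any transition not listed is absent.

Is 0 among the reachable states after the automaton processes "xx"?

Yes

Start in {0}.
Read 'x': {0} → {0}.
Read 'x': {0} → {0}.
State 0 is in {0}.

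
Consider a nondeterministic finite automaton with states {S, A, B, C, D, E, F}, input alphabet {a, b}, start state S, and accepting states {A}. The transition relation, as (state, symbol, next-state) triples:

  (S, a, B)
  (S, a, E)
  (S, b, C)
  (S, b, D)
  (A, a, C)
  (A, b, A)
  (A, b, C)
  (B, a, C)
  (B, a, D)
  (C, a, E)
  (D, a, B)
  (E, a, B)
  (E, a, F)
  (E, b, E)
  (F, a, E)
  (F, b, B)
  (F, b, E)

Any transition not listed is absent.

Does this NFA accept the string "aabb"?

Start in {S}.
Read 'a': S→{B, E}; now {B, E}.
Read 'a': B→{C, D}, E→{B, F}; now {B, C, D, F}.
Read 'b': B→∅, C→∅, D→∅, F→{B, E}; now {B, E}.
Read 'b': B→∅, E→{E}; now {E}.
The final set {E} contains no accepting state.

No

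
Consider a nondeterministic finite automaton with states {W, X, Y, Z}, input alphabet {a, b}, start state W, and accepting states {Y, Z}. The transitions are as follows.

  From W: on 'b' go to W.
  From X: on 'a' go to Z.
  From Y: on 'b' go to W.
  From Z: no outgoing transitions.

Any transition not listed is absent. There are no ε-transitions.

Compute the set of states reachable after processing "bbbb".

{W}

Start in {W}.
Read 'b': {W} → {W}.
Read 'b': {W} → {W}.
Read 'b': {W} → {W}.
Read 'b': {W} → {W}.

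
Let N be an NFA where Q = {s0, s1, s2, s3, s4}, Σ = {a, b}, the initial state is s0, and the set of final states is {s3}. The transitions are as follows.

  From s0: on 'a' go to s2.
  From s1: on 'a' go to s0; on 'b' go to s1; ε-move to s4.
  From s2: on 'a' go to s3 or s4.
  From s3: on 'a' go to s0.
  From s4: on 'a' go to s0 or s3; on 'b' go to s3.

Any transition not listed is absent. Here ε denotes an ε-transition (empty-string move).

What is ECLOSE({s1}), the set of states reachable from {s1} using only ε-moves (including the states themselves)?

Begin with {s1}.
ε-move s1 → s4; add s4.

{s1, s4}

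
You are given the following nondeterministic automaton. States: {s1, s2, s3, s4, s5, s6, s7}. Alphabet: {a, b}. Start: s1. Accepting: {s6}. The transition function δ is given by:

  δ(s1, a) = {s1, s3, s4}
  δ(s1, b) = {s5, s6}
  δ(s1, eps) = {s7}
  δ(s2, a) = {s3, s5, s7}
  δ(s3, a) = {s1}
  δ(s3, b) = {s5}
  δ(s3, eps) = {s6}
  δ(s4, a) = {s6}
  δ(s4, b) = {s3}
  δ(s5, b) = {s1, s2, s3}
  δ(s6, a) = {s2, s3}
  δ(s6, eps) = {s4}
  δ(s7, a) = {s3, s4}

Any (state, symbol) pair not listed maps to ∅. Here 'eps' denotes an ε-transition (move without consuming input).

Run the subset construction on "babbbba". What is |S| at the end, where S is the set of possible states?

7

Start: ε-closure({s1}) = {s1, s7}.
Read 'b': {s1, s7} → {s4, s5, s6}.
Read 'a': {s4, s5, s6} → {s2, s3, s4, s6}.
Read 'b': {s2, s3, s4, s6} → {s3, s4, s5, s6}.
Read 'b': {s3, s4, s5, s6} → {s1, s2, s3, s4, s5, s6, s7}.
Read 'b': {s1, s2, s3, s4, s5, s6, s7} → {s1, s2, s3, s4, s5, s6, s7}.
Read 'b': {s1, s2, s3, s4, s5, s6, s7} → {s1, s2, s3, s4, s5, s6, s7}.
Read 'a': {s1, s2, s3, s4, s5, s6, s7} → {s1, s2, s3, s4, s5, s6, s7}.
That set has 7 states.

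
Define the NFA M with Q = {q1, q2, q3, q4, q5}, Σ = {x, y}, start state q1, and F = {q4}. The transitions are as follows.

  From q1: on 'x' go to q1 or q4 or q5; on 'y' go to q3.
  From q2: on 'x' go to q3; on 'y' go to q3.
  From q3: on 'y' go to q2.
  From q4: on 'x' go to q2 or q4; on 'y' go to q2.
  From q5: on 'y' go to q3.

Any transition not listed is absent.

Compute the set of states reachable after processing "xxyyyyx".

{q3}

Start in {q1}.
Read 'x': q1→{q1, q4, q5}; now {q1, q4, q5}.
Read 'x': q1→{q1, q4, q5}, q4→{q2, q4}, q5→∅; now {q1, q2, q4, q5}.
Read 'y': q1→{q3}, q2→{q3}, q4→{q2}, q5→{q3}; now {q2, q3}.
Read 'y': q2→{q3}, q3→{q2}; now {q2, q3}.
Read 'y': q2→{q3}, q3→{q2}; now {q2, q3}.
Read 'y': q2→{q3}, q3→{q2}; now {q2, q3}.
Read 'x': q2→{q3}, q3→∅; now {q3}.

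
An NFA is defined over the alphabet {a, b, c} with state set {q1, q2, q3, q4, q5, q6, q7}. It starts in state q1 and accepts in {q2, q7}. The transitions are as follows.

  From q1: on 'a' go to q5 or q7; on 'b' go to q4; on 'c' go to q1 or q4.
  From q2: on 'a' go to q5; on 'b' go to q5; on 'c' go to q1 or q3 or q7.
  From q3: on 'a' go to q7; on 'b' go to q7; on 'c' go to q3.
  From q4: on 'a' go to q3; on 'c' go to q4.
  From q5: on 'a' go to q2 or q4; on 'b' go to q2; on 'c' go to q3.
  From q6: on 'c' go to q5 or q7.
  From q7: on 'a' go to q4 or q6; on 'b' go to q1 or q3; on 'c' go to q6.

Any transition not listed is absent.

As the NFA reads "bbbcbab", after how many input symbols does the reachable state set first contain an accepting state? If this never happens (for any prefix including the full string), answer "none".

none

Start in {q1}.
Read 'b': {q1} → {q4}.
Read 'b': {q4} → ∅.
The set is empty and remains empty for the remaining 5 symbols.
No reachable set along the way intersects F.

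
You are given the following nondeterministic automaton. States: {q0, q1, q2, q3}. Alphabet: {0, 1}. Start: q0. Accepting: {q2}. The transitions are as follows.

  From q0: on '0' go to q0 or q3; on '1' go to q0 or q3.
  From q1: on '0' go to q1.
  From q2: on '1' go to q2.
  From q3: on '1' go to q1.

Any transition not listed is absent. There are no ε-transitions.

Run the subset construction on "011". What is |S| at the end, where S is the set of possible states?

Start in {q0}.
Read '0': {q0} → {q0, q3}.
Read '1': {q0, q3} → {q0, q1, q3}.
Read '1': {q0, q1, q3} → {q0, q1, q3}.
That set has 3 states.

3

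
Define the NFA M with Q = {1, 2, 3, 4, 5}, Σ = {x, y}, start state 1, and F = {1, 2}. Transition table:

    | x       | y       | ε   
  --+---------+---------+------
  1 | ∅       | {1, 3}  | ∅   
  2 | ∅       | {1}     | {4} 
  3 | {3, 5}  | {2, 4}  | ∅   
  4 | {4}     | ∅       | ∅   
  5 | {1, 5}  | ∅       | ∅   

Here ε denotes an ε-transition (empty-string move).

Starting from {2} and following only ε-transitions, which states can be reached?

Begin with {2}.
ε-move 2 → 4; add 4.

{2, 4}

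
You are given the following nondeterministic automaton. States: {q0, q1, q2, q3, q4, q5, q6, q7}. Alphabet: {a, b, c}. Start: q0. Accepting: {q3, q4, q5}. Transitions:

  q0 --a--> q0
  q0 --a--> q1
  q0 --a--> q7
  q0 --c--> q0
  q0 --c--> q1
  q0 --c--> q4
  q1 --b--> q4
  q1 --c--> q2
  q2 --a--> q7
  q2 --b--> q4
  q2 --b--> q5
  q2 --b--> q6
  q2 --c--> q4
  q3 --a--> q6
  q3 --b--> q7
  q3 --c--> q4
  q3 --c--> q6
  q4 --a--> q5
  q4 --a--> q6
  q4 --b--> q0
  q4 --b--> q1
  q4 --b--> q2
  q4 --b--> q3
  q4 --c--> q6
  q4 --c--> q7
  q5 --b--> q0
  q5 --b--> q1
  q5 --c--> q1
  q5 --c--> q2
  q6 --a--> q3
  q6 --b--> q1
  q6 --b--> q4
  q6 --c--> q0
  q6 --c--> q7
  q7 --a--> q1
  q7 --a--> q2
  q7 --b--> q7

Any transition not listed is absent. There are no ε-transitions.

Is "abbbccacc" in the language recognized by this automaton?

Start in {q0}.
Read 'a': {q0} → {q0, q1, q7}.
Read 'b': {q0, q1, q7} → {q4, q7}.
Read 'b': {q4, q7} → {q0, q1, q2, q3, q7}.
Read 'b': {q0, q1, q2, q3, q7} → {q4, q5, q6, q7}.
Read 'c': {q4, q5, q6, q7} → {q0, q1, q2, q6, q7}.
Read 'c': {q0, q1, q2, q6, q7} → {q0, q1, q2, q4, q7}.
Read 'a': {q0, q1, q2, q4, q7} → {q0, q1, q2, q5, q6, q7}.
Read 'c': {q0, q1, q2, q5, q6, q7} → {q0, q1, q2, q4, q7}.
Read 'c': {q0, q1, q2, q4, q7} → {q0, q1, q2, q4, q6, q7}.
The final set {q0, q1, q2, q4, q6, q7} contains the accepting state q4.

Yes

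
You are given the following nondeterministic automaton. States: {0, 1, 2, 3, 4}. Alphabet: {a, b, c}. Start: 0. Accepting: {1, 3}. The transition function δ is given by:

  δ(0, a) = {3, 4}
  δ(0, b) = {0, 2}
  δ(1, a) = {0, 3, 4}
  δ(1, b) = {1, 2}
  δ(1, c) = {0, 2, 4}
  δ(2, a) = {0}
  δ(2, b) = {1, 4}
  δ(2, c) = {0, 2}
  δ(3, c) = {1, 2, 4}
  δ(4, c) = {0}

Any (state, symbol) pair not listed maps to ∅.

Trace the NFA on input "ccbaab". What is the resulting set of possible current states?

∅

Start in {0}.
Read 'c': {0} → ∅.
The set is empty and remains empty for the remaining 5 symbols.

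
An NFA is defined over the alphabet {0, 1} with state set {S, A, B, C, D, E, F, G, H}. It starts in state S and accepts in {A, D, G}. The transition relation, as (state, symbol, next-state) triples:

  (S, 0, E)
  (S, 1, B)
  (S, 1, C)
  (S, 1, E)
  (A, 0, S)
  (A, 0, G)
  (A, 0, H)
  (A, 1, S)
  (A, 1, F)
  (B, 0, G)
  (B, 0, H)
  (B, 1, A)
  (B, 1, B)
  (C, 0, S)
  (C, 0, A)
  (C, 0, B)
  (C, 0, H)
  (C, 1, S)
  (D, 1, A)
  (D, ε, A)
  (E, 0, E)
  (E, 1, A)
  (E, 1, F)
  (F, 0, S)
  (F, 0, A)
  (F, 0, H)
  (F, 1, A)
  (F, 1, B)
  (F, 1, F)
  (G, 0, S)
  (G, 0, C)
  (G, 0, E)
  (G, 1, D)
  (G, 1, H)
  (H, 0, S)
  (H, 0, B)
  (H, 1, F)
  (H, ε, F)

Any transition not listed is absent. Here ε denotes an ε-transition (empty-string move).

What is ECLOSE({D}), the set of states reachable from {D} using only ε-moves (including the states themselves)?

{A, D}

Begin with {D}.
ε-move D → A; add A.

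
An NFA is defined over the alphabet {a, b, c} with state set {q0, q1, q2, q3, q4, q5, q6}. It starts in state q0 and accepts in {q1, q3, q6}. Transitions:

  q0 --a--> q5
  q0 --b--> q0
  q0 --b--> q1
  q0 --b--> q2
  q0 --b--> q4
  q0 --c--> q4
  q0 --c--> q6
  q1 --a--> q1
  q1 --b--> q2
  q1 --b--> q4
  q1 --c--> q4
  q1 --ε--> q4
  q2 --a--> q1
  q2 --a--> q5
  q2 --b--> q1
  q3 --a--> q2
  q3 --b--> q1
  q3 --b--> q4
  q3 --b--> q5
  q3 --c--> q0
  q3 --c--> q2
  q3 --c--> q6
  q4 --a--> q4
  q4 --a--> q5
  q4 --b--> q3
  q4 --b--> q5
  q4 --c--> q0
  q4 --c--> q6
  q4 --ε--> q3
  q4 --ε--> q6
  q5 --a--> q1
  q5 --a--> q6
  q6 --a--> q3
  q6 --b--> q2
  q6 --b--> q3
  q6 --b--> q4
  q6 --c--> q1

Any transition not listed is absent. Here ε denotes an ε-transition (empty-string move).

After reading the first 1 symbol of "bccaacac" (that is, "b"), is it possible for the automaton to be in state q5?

No

Start in {q0}.
Read 'b': q0→{q0, q1, q2, q4}; union {q0, q1, q2, q4}; ε-closure = {q0, q1, q2, q3, q4, q6}.
State q5 is not in {q0, q1, q2, q3, q4, q6}.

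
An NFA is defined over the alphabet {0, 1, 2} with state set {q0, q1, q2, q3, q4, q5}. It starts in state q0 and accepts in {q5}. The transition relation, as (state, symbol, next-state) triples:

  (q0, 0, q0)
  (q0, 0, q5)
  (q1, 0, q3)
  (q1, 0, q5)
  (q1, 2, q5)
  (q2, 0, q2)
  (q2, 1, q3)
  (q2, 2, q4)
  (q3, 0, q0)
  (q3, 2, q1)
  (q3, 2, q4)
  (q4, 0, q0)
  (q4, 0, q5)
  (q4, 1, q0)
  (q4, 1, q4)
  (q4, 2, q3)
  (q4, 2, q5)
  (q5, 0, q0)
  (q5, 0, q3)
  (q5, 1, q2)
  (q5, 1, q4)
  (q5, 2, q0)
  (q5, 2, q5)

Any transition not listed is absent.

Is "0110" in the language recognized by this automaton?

Yes

Start in {q0}.
Read '0': q0→{q0, q5}; now {q0, q5}.
Read '1': q0→∅, q5→{q2, q4}; now {q2, q4}.
Read '1': q2→{q3}, q4→{q0, q4}; now {q0, q3, q4}.
Read '0': q0→{q0, q5}, q3→{q0}, q4→{q0, q5}; now {q0, q5}.
The final set {q0, q5} contains the accepting state q5.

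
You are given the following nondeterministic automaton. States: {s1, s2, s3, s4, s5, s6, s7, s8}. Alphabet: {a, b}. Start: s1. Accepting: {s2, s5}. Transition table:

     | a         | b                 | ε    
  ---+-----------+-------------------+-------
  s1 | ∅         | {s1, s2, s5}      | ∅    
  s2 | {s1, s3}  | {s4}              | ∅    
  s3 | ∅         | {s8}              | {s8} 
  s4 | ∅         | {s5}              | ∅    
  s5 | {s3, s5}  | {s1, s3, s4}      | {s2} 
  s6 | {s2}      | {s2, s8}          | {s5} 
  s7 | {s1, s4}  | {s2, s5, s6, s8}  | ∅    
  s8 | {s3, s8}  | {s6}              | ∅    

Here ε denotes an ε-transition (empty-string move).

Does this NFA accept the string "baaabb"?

Yes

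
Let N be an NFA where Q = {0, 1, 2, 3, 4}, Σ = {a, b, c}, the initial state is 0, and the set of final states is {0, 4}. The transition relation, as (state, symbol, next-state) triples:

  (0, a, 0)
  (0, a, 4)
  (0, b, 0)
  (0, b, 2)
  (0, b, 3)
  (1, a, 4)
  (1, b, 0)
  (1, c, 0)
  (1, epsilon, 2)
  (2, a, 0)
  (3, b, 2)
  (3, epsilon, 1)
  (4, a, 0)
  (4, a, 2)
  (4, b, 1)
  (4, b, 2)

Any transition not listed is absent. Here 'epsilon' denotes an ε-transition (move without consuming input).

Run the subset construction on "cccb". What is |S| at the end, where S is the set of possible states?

0

Start in {0}.
Read 'c': 0→∅; now ∅.
The set is empty and remains empty for the remaining 3 symbols.
That set has 0 states.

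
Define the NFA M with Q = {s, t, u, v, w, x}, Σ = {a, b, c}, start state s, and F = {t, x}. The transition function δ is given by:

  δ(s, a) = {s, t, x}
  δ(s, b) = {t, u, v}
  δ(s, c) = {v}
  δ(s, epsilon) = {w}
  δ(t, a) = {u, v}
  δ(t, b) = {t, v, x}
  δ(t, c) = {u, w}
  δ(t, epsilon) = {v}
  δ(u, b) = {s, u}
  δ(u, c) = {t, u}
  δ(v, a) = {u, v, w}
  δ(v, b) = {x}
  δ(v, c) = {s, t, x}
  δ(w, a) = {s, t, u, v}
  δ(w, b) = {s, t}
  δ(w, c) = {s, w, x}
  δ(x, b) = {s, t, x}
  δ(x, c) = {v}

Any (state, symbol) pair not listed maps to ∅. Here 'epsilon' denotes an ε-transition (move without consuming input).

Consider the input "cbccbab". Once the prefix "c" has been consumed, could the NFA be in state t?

No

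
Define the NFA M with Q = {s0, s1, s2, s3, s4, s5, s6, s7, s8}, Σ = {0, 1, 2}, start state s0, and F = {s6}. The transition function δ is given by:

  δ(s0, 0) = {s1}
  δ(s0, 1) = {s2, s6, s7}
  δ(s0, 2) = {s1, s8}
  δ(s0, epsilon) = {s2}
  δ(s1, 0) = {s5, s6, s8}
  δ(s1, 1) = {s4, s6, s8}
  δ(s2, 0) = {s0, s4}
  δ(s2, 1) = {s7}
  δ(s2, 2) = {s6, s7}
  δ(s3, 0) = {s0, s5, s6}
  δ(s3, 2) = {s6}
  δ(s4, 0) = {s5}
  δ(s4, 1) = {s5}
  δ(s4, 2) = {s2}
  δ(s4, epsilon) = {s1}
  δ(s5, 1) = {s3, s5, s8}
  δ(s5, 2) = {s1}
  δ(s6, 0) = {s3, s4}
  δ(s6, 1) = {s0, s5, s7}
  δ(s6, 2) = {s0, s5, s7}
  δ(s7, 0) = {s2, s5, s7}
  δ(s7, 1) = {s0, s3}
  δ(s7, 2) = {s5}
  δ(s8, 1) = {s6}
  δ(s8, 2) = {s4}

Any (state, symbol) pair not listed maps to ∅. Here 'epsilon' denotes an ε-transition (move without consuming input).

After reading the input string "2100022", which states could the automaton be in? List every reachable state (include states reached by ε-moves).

{s0, s1, s2, s4, s5, s6, s7, s8}

Start: ε-closure({s0}) = {s0, s2}.
Read '2': {s0, s2} → {s1, s6, s7, s8}.
Read '1': {s1, s6, s7, s8} → {s0, s1, s2, s3, s4, s5, s6, s7, s8}.
Read '0': {s0, s1, s2, s3, s4, s5, s6, s7, s8} → {s0, s1, s2, s3, s4, s5, s6, s7, s8}.
Read '0': {s0, s1, s2, s3, s4, s5, s6, s7, s8} → {s0, s1, s2, s3, s4, s5, s6, s7, s8}.
Read '0': {s0, s1, s2, s3, s4, s5, s6, s7, s8} → {s0, s1, s2, s3, s4, s5, s6, s7, s8}.
Read '2': {s0, s1, s2, s3, s4, s5, s6, s7, s8} → {s0, s1, s2, s4, s5, s6, s7, s8}.
Read '2': {s0, s1, s2, s4, s5, s6, s7, s8} → {s0, s1, s2, s4, s5, s6, s7, s8}.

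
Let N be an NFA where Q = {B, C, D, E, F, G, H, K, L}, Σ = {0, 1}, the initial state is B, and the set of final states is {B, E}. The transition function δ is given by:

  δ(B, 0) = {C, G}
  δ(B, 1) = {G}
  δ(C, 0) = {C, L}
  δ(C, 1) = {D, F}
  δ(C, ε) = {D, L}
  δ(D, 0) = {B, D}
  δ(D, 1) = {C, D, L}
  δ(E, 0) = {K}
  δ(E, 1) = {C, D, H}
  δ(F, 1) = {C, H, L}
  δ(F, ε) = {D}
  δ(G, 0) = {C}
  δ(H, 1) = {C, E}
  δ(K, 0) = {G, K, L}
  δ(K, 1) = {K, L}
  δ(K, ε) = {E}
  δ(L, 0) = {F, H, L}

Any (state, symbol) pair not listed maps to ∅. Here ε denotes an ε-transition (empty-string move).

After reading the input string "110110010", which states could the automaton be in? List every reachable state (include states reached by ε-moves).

∅

Start in {B}.
Read '1': {B} → {G}.
Read '1': {G} → ∅.
The set is empty and remains empty for the remaining 7 symbols.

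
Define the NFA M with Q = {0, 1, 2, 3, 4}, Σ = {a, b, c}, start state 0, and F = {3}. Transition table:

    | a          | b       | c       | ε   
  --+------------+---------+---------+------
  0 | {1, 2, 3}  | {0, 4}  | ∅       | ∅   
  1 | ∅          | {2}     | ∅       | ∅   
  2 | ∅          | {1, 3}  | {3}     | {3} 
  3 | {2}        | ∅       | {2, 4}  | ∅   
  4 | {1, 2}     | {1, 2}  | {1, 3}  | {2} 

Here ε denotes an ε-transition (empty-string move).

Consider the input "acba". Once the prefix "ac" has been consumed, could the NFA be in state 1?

Start in {0}.
Read 'a': {0} → {1, 2, 3}.
Read 'c': {1, 2, 3} → {2, 3, 4}.
State 1 is not in {2, 3, 4}.

No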